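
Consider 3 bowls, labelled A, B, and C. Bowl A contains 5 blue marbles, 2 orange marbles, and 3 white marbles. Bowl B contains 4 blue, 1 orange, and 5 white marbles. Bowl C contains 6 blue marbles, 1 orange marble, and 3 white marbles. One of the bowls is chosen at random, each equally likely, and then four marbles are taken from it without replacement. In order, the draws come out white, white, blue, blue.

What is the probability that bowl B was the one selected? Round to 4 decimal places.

0.4444

The likelihood of the observed sequence under each hypothesis: P(data | bowl A) = (3/10)(2/9)(5/8)(4/7) = 1/42; P(data | bowl B) = (5/10)(4/9)(4/8)(3/7) = 1/21; P(data | bowl C) = (3/10)(2/9)(6/8)(5/7) = 1/28.
Weighting by the prior gives 1/3 · 1/42 = 1/126, 1/3 · 1/21 = 1/63, 1/3 · 1/28 = 1/84; with total 1/28.
Therefore the posterior P(bowl B | data) = (1/63) / (1/28) = 4/9.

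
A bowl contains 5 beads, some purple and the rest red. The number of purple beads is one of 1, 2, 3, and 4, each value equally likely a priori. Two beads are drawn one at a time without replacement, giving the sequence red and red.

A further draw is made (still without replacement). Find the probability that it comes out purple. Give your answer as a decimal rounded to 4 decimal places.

For each hypothesis, P(data | H) works out to: P(data | r = 1) = (4/5)(3/4) = 3/5; P(data | r = 2) = (3/5)(2/4) = 3/10; P(data | r = 3) = (2/5)(1/4) = 1/10; P(data | r = 4) = (1/5)(0/4) = 0.
Multiplying each by its prior: 1/4 · 3/5 = 3/20, 1/4 · 3/10 = 3/40, 1/4 · 1/10 = 1/40, 1/4 · 0 = 0; summing to 1/4.
Normalising, the posterior is P(r = 1 | data) = 3/5, P(r = 2 | data) = 3/10, P(r = 3 | data) = 1/10, P(r = 4 | data) = 0.
So P(purple next | data) = Σ P(purple next | H) P(H | data) = (1/3)(3/5) + (2/3)(3/10) + (1)(1/10) = 1/2.

0.5000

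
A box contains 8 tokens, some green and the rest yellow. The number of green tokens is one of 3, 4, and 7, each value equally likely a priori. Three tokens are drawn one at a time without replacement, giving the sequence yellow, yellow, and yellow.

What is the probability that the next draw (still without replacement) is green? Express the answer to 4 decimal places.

For each hypothesis, P(data | H) works out to: P(data | r = 3) = (5/8)(4/7)(3/6) = 5/28; P(data | r = 4) = (4/8)(3/7)(2/6) = 1/14; P(data | r = 7) = (1/8)(0/7) = 0.
Weighting by the prior gives 1/3 · 5/28 = 5/84, 1/3 · 1/14 = 1/42, 1/3 · 0 = 0; these sum to 1/12.
Normalising, the posterior is P(r = 3 | data) = 5/7, P(r = 4 | data) = 2/7, P(r = 7 | data) = 0.
Averaging over the posterior, P(green next | data) = (3/5)(5/7) + (4/5)(2/7) = 23/35.

0.6571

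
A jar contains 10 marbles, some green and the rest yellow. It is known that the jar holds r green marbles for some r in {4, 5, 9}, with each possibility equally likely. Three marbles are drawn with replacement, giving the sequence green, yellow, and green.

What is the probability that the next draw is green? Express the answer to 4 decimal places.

The likelihood of the observed sequence under each hypothesis: P(data | r = 4) = (4/10)(6/10)(4/10) = 0.096; P(data | r = 5) = (5/10)(5/10)(5/10) = 0.125; P(data | r = 9) = (9/10)(1/10)(9/10) = 0.081.
Weighting by the prior gives 1/3 · 0.096 = 0.032, 1/3 · 0.125 = 0.041667, 1/3 · 0.081 = 0.027; with total 0.10067.
The posterior is then P(r = 4 | data) = 0.31788, P(r = 5 | data) = 0.41391, P(r = 9 | data) = 0.26821.
Averaging over the posterior, P(green next | data) = (2/5)(0.31788) + (1/2)(0.41391) + (9/10)(0.26821) = 0.5755.

0.5755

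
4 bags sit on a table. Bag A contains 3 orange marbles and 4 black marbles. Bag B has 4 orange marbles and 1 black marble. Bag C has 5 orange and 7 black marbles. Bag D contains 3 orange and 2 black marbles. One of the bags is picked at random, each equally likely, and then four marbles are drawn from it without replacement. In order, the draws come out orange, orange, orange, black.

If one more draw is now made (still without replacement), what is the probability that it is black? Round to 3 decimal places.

The likelihood of the observed sequence under each hypothesis: P(data | bag A) = (3/7)(2/6)(1/5)(4/4) = 0.028571; P(data | bag B) = (4/5)(3/4)(2/3)(1/2) = 0.2; P(data | bag C) = (5/12)(4/11)(3/10)(7/9) = 0.035354; P(data | bag D) = (3/5)(2/4)(1/3)(2/2) = 0.1.
Multiplying each by its prior: 1/4 · 0.028571 = 0.0071429, 1/4 · 0.2 = 0.05, 1/4 · 0.035354 = 0.0088384, 1/4 · 0.1 = 0.025; summing to 0.090981.
Normalising, the posterior is P(bag A | data) = 0.078509, P(bag B | data) = 0.54956, P(bag C | data) = 0.097145, P(bag D | data) = 0.27478.
Averaging over the posterior, P(black next | data) = (1)(0.078509) + (0)(0.54956) + (3/4)(0.097145) + (1)(0.27478) = 0.42615.

0.426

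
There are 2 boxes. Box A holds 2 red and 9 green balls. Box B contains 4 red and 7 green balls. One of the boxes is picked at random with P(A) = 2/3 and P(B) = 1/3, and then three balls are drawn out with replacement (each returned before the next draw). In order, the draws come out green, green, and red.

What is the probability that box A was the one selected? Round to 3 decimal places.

0.623

Under each hypothesis, the probability of the observed sequence is: P(data | box A) = (9/11)(9/11)(2/11) = 0.12171; P(data | box B) = (7/11)(7/11)(4/11) = 0.14726.
Weighting by the prior gives 2/3 · 0.12171 = 0.081142, 1/3 · 0.14726 = 0.049086; summing to 0.13023.
So P(box A | data) = (0.081142) / (0.13023) = 0.62308.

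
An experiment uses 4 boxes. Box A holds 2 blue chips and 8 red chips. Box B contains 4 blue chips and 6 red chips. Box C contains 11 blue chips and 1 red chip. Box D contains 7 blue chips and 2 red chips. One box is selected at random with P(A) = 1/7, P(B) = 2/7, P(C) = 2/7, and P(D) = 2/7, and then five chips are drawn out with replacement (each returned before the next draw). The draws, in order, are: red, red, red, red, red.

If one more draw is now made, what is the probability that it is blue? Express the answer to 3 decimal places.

0.266

Under each hypothesis, the probability of the observed sequence is: P(data | box A) = (8/10)(8/10)(8/10)(8/10)(8/10) = 0.32768; P(data | box B) = (6/10)(6/10)(6/10)(6/10)(6/10) = 0.07776; P(data | box C) = (1/12)(1/12)(1/12)(1/12)(1/12) = 4.0188e-06; P(data | box D) = (2/9)(2/9)(2/9)(2/9)(2/9) = 0.00054192.
The prior-weighted likelihoods are 1/7 · 0.32768 = 0.046811, 2/7 · 0.07776 = 0.022217, 2/7 · 4.0188e-06 = 1.1482e-06, 2/7 · 0.00054192 = 0.00015484; summing to 0.069185.
The posterior is then P(box A | data) = 0.67662, P(box B | data) = 0.32113, P(box C | data) = 1.6597e-05, P(box D | data) = 0.002238.
Averaging over the posterior, P(blue next | data) = (1/5)(0.67662) + (2/5)(0.32113) + (11/12)(1.6597e-05) + (7/9)(0.002238) = 0.26553.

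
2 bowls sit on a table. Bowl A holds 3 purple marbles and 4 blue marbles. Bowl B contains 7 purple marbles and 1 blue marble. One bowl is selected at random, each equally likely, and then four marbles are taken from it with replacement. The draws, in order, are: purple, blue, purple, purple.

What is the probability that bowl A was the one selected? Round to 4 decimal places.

Compute the likelihood of the observed sequence for each case: P(data | bowl A) = (3/7)(4/7)(3/7)(3/7) = 0.044981; P(data | bowl B) = (7/8)(1/8)(7/8)(7/8) = 0.08374.
Multiplying each by its prior: 1/2 · 0.044981 = 0.022491, 1/2 · 0.08374 = 0.04187; with total 0.064361.
So P(bowl A | data) = (0.022491) / (0.064361) = 0.34945.

0.3494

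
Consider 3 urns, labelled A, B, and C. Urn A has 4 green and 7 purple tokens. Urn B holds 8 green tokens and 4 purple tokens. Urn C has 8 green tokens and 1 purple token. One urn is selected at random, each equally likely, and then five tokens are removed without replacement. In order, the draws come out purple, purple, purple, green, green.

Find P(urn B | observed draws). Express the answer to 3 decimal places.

0.237

For each hypothesis, P(data | H) works out to: P(data | urn A) = (7/11)(6/10)(5/9)(4/8)(3/7) = 0.045455; P(data | urn B) = (4/12)(3/11)(2/10)(8/9)(7/8) = 0.014141; P(data | urn C) = (1/9)(0/8) = 0.
Weighting by the prior gives 1/3 · 0.045455 = 0.015152, 1/3 · 0.014141 = 0.0047138, 1/3 · 0 = 0; with total 0.019865.
So P(urn B | data) = (0.0047138) / (0.019865) = 0.23729.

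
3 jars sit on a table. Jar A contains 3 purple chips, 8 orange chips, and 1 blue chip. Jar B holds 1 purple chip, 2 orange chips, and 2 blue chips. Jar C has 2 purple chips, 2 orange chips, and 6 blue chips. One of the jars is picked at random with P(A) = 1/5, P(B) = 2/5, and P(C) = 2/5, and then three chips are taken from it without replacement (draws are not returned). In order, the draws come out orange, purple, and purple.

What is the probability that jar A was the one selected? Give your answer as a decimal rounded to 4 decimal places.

0.7660

Under each hypothesis, the probability of the observed sequence is: P(data | jar A) = (8/12)(3/11)(2/10) = 0.036364; P(data | jar B) = (2/5)(1/4)(0/3) = 0; P(data | jar C) = (2/10)(2/9)(1/8) = 0.0055556.
Multiplying each by its prior: 1/5 · 0.036364 = 0.0072727, 2/5 · 0 = 0, 2/5 · 0.0055556 = 0.0022222; summing to 0.0094949.
Hence P(jar A | data) = (0.0072727) / (0.0094949) = 0.76596.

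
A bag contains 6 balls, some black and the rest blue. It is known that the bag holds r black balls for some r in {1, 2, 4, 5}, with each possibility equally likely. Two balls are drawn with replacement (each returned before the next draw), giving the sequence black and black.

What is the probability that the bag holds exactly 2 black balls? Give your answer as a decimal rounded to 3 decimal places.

0.087

Compute the likelihood of the observed sequence for each case: P(data | r = 1) = (1/6)(1/6) = 1/36; P(data | r = 2) = (2/6)(2/6) = 1/9; P(data | r = 4) = (4/6)(4/6) = 4/9; P(data | r = 5) = (5/6)(5/6) = 25/36.
Weighting by the prior gives 1/4 · 1/36 = 1/144, 1/4 · 1/9 = 1/36, 1/4 · 4/9 = 1/9, 1/4 · 25/36 = 25/144; summing to 23/72.
Therefore the posterior P(r = 2 | data) = (1/36) / (23/72) = 2/23.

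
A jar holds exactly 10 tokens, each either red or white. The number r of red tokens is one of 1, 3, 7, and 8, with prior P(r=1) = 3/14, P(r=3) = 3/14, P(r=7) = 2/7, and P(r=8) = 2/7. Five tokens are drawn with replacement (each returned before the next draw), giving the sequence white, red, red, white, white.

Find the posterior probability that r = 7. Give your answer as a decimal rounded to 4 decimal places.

0.2817

Under each hypothesis, the probability of the observed sequence is: P(data | r = 1) = (9/10)(1/10)(1/10)(9/10)(9/10) = 0.00729; P(data | r = 3) = (7/10)(3/10)(3/10)(7/10)(7/10) = 0.03087; P(data | r = 7) = (3/10)(7/10)(7/10)(3/10)(3/10) = 0.01323; P(data | r = 8) = (2/10)(8/10)(8/10)(2/10)(2/10) = 0.00512.
Weighting by the prior gives 3/14 · 0.00729 = 0.0015621, 3/14 · 0.03087 = 0.006615, 2/7 · 0.01323 = 0.00378, 2/7 · 0.00512 = 0.0014629; these sum to 0.01342.
So P(r = 7 | data) = (0.00378) / (0.01342) = 0.28167.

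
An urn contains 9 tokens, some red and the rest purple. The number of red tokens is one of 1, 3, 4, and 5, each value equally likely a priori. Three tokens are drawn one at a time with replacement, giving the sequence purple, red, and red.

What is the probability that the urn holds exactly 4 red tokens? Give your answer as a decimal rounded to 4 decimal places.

Compute the likelihood of the observed sequence for each case: P(data | r = 1) = (8/9)(1/9)(1/9) = 0.010974; P(data | r = 3) = (6/9)(3/9)(3/9) = 0.074074; P(data | r = 4) = (5/9)(4/9)(4/9) = 0.10974; P(data | r = 5) = (4/9)(5/9)(5/9) = 0.13717.
The prior-weighted likelihoods are 1/4 · 0.010974 = 0.0027435, 1/4 · 0.074074 = 0.018519, 1/4 · 0.10974 = 0.027435, 1/4 · 0.13717 = 0.034294; with total 0.08299.
So P(r = 4 | data) = (0.027435) / (0.08299) = 0.33058.

0.3306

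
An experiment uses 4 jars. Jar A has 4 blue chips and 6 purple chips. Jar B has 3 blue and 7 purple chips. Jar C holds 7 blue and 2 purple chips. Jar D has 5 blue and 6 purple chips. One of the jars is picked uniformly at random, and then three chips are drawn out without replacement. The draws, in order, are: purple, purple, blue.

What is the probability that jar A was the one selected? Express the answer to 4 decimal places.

0.3199

Under each hypothesis, the probability of the observed sequence is: P(data | jar A) = (6/10)(5/9)(4/8) = 0.16667; P(data | jar B) = (7/10)(6/9)(3/8) = 0.175; P(data | jar C) = (2/9)(1/8)(7/7) = 0.027778; P(data | jar D) = (6/11)(5/10)(5/9) = 0.15152.
Weighting by the prior gives 1/4 · 0.16667 = 0.041667, 1/4 · 0.175 = 0.04375, 1/4 · 0.027778 = 0.0069444, 1/4 · 0.15152 = 0.037879; summing to 0.13024.
Therefore the posterior P(jar A | data) = (0.041667) / (0.13024) = 0.31992.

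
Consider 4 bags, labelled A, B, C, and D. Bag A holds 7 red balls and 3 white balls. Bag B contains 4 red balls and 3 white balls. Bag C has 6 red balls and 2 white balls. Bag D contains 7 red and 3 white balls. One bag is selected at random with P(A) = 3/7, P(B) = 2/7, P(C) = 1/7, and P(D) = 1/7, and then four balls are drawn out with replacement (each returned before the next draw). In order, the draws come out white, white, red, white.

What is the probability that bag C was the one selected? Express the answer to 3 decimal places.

Under each hypothesis, the probability of the observed sequence is: P(data | bag A) = (3/10)(3/10)(7/10)(3/10) = 0.0189; P(data | bag B) = (3/7)(3/7)(4/7)(3/7) = 0.044981; P(data | bag C) = (2/8)(2/8)(6/8)(2/8) = 0.011719; P(data | bag D) = (3/10)(3/10)(7/10)(3/10) = 0.0189.
Weighting by the prior gives 3/7 · 0.0189 = 0.0081, 2/7 · 0.044981 = 0.012852, 1/7 · 0.011719 = 0.0016741, 1/7 · 0.0189 = 0.0027; summing to 0.025326.
So P(bag C | data) = (0.0016741) / (0.025326) = 0.066103.

0.066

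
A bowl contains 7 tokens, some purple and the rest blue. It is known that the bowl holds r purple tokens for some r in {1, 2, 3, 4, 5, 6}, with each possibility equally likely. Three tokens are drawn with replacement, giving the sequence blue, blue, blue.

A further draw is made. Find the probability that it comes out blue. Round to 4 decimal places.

0.7370

For each hypothesis, P(data | H) works out to: P(data | r = 1) = (6/7)(6/7)(6/7) = 0.62974; P(data | r = 2) = (5/7)(5/7)(5/7) = 0.36443; P(data | r = 3) = (4/7)(4/7)(4/7) = 0.18659; P(data | r = 4) = (3/7)(3/7)(3/7) = 0.078717; P(data | r = 5) = (2/7)(2/7)(2/7) = 0.023324; P(data | r = 6) = (1/7)(1/7)(1/7) = 0.0029155.
The prior-weighted likelihoods are 1/6 · 0.62974 = 0.10496, 1/6 · 0.36443 = 0.060739, 1/6 · 0.18659 = 0.031098, 1/6 · 0.078717 = 0.01312, 1/6 · 0.023324 = 0.0038873, 1/6 · 0.0029155 = 0.00048591; summing to 0.21429.
The posterior is then P(r = 1 | data) = 0.4898, P(r = 2 | data) = 0.28345, P(r = 3 | data) = 0.14512, P(r = 4 | data) = 0.061224, P(r = 5 | data) = 0.018141, P(r = 6 | data) = 0.0022676.
The predictive probability is P(blue next | data) = (6/7)(0.4898) + (5/7)(0.28345) + (4/7)(0.14512) + (3/7)(0.061224) + (2/7)(0.018141) + (1/7)(0.0022676) = 0.73696.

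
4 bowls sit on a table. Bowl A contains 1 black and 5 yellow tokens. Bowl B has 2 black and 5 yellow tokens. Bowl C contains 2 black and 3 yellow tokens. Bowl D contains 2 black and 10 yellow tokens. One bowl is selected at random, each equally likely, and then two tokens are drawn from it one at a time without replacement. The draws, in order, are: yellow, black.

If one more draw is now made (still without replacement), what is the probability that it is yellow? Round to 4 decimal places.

0.8099

Compute the likelihood of the observed sequence for each case: P(data | bowl A) = (5/6)(1/5) = 0.16667; P(data | bowl B) = (5/7)(2/6) = 0.2381; P(data | bowl C) = (3/5)(2/4) = 0.3; P(data | bowl D) = (10/12)(2/11) = 0.15152.
Weighting by the prior gives 1/4 · 0.16667 = 0.041667, 1/4 · 0.2381 = 0.059524, 1/4 · 0.3 = 0.075, 1/4 · 0.15152 = 0.037879; these sum to 0.21407.
The posterior is then P(bowl A | data) = 0.19464, P(bowl B | data) = 0.27806, P(bowl C | data) = 0.35035, P(bowl D | data) = 0.17695.
So P(yellow next | data) = Σ P(yellow next | H) P(H | data) = (1)(0.19464) + (4/5)(0.27806) + (2/3)(0.35035) + (9/10)(0.17695) = 0.80991.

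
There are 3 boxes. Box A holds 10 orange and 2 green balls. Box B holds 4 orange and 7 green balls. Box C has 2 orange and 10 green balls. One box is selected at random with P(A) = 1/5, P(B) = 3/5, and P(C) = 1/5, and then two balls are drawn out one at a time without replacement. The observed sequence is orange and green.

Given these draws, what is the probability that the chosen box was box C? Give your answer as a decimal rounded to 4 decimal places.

The likelihood of the observed sequence under each hypothesis: P(data | box A) = (10/12)(2/11) = 5/33; P(data | box B) = (4/11)(7/10) = 14/55; P(data | box C) = (2/12)(10/11) = 5/33.
Multiplying each by its prior: 1/5 · 5/33 = 1/33, 3/5 · 14/55 = 42/275, 1/5 · 5/33 = 1/33; with total 16/75.
So P(box C | data) = (1/33) / (16/75) = 25/176.

0.1420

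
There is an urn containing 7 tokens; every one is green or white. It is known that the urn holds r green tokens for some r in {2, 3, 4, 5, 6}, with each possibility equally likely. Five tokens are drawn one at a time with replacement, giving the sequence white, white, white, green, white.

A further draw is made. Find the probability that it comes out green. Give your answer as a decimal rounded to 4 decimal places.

For each hypothesis, P(data | H) works out to: P(data | r = 2) = (5/7)(5/7)(5/7)(2/7)(5/7) = 0.074374; P(data | r = 3) = (4/7)(4/7)(4/7)(3/7)(4/7) = 0.045695; P(data | r = 4) = (3/7)(3/7)(3/7)(4/7)(3/7) = 0.019278; P(data | r = 5) = (2/7)(2/7)(2/7)(5/7)(2/7) = 0.0047599; P(data | r = 6) = (1/7)(1/7)(1/7)(6/7)(1/7) = 0.00035699.
Weighting by the prior gives 1/5 · 0.074374 = 0.014875, 1/5 · 0.045695 = 0.009139, 1/5 · 0.019278 = 0.0038555, 1/5 · 0.0047599 = 0.00095198, 1/5 · 0.00035699 = 7.1399e-05; with total 0.028893.
Normalising, the posterior is P(r = 2 | data) = 0.51483, P(r = 3 | data) = 0.31631, P(r = 4 | data) = 0.13344, P(r = 5 | data) = 0.032949, P(r = 6 | data) = 0.0024712.
The predictive probability is P(green next | data) = (2/7)(0.51483) + (3/7)(0.31631) + (4/7)(0.13344) + (5/7)(0.032949) + (6/7)(0.0024712) = 0.38456.

0.3846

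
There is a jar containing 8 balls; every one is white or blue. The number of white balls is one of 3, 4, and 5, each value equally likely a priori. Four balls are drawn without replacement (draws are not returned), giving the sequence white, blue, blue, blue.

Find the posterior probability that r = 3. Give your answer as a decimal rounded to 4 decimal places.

0.5882

For each hypothesis, P(data | H) works out to: P(data | r = 3) = (3/8)(5/7)(4/6)(3/5) = 3/28; P(data | r = 4) = (4/8)(4/7)(3/6)(2/5) = 2/35; P(data | r = 5) = (5/8)(3/7)(2/6)(1/5) = 1/56.
Weighting by the prior gives 1/3 · 3/28 = 1/28, 1/3 · 2/35 = 2/105, 1/3 · 1/56 = 1/168; these sum to 17/280.
So P(r = 3 | data) = (1/28) / (17/280) = 10/17.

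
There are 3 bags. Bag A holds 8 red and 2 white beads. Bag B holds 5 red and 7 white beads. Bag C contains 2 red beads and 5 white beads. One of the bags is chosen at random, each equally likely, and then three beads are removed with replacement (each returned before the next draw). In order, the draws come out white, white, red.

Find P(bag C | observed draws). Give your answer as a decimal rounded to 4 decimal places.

0.4562

Compute the likelihood of the observed sequence for each case: P(data | bag A) = (2/10)(2/10)(8/10) = 0.032; P(data | bag B) = (7/12)(7/12)(5/12) = 0.14178; P(data | bag C) = (5/7)(5/7)(2/7) = 0.14577.
Multiplying each by its prior: 1/3 · 0.032 = 0.010667, 1/3 · 0.14178 = 0.047261, 1/3 · 0.14577 = 0.048591; with total 0.10652.
Therefore the posterior P(bag C | data) = (0.048591) / (0.10652) = 0.45617.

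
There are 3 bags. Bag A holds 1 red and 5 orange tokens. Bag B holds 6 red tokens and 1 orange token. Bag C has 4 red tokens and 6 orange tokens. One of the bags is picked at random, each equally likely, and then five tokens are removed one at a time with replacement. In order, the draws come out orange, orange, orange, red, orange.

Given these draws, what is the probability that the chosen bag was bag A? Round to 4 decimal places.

The likelihood of the observed sequence under each hypothesis: P(data | bag A) = (5/6)(5/6)(5/6)(1/6)(5/6) = 0.080376; P(data | bag B) = (1/7)(1/7)(1/7)(6/7)(1/7) = 0.00035699; P(data | bag C) = (6/10)(6/10)(6/10)(4/10)(6/10) = 0.05184.
The prior-weighted likelihoods are 1/3 · 0.080376 = 0.026792, 1/3 · 0.00035699 = 0.000119, 1/3 · 0.05184 = 0.01728; summing to 0.044191.
Therefore the posterior P(bag A | data) = (0.026792) / (0.044191) = 0.60628.

0.6063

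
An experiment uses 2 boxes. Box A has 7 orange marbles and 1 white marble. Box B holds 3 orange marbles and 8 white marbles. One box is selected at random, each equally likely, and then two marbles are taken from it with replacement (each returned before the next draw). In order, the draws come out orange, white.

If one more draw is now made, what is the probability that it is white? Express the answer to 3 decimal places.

0.513

For each hypothesis, P(data | H) works out to: P(data | box A) = (7/8)(1/8) = 0.10938; P(data | box B) = (3/11)(8/11) = 0.19835.
Multiplying each by its prior: 1/2 · 0.10938 = 0.054688, 1/2 · 0.19835 = 0.099174; summing to 0.15386.
Normalising, the posterior is P(box A | data) = 0.35543, P(box B | data) = 0.64457.
The predictive probability is P(white next | data) = (1/8)(0.35543) + (8/11)(0.64457) = 0.5132.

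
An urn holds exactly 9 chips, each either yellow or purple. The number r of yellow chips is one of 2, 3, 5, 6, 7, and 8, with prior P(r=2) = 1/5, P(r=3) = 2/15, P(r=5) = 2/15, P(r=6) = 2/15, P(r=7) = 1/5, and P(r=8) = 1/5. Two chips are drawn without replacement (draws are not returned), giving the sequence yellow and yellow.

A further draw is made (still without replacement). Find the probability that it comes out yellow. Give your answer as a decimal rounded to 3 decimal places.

0.697

For each hypothesis, P(data | H) works out to: P(data | r = 2) = (2/9)(1/8) = 1/36; P(data | r = 3) = (3/9)(2/8) = 1/12; P(data | r = 5) = (5/9)(4/8) = 5/18; P(data | r = 6) = (6/9)(5/8) = 5/12; P(data | r = 7) = (7/9)(6/8) = 7/12; P(data | r = 8) = (8/9)(7/8) = 7/9.
Weighting by the prior gives 1/5 · 1/36 = 1/180, 2/15 · 1/12 = 1/90, 2/15 · 5/18 = 1/27, 2/15 · 5/12 = 1/18, 1/5 · 7/12 = 7/60, 1/5 · 7/9 = 7/45; summing to 103/270.
The posterior is then P(r = 2 | data) = 0.014563, P(r = 3 | data) = 0.029126, P(r = 5 | data) = 0.097087, P(r = 6 | data) = 0.14563, P(r = 7 | data) = 0.30583, P(r = 8 | data) = 0.40777.
The predictive probability is P(yellow next | data) = (0)(0.014563) + (1/7)(0.029126) + (3/7)(0.097087) + (4/7)(0.14563) + (5/7)(0.30583) + (6/7)(0.40777) = 0.69695.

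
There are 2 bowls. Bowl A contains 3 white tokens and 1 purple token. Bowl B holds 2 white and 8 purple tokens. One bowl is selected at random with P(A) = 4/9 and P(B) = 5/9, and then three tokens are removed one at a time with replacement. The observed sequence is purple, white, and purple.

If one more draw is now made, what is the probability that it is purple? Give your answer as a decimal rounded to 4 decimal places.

Compute the likelihood of the observed sequence for each case: P(data | bowl A) = (1/4)(3/4)(1/4) = 0.046875; P(data | bowl B) = (8/10)(2/10)(8/10) = 0.128.
Multiplying each by its prior: 4/9 · 0.046875 = 0.020833, 5/9 · 0.128 = 0.071111; with total 0.091944.
The posterior is then P(bowl A | data) = 0.22659, P(bowl B | data) = 0.77341.
So P(purple next | data) = Σ P(purple next | H) P(H | data) = (1/4)(0.22659) + (4/5)(0.77341) = 0.67538.

0.6754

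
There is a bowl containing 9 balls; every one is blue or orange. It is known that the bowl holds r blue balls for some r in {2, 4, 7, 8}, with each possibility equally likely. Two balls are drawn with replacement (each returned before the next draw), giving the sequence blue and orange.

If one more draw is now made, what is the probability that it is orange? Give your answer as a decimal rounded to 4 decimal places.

0.4643

The likelihood of the observed sequence under each hypothesis: P(data | r = 2) = (2/9)(7/9) = 14/81; P(data | r = 4) = (4/9)(5/9) = 20/81; P(data | r = 7) = (7/9)(2/9) = 14/81; P(data | r = 8) = (8/9)(1/9) = 8/81.
The prior-weighted likelihoods are 1/4 · 14/81 = 7/162, 1/4 · 20/81 = 5/81, 1/4 · 14/81 = 7/162, 1/4 · 8/81 = 2/81; summing to 14/81.
Normalising, the posterior is P(r = 2 | data) = 1/4, P(r = 4 | data) = 5/14, P(r = 7 | data) = 1/4, P(r = 8 | data) = 1/7.
Averaging over the posterior, P(orange next | data) = (7/9)(1/4) + (5/9)(5/14) + (2/9)(1/4) + (1/9)(1/7) = 13/28.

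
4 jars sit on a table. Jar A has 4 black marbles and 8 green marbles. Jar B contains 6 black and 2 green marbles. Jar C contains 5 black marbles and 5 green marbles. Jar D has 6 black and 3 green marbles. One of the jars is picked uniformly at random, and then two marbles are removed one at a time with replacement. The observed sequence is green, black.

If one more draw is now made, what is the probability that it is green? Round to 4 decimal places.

0.4469

The likelihood of the observed sequence under each hypothesis: P(data | jar A) = (8/12)(4/12) = 2/9; P(data | jar B) = (2/8)(6/8) = 3/16; P(data | jar C) = (5/10)(5/10) = 1/4; P(data | jar D) = (3/9)(6/9) = 2/9.
Weighting by the prior gives 1/4 · 2/9 = 1/18, 1/4 · 3/16 = 3/64, 1/4 · 1/4 = 1/16, 1/4 · 2/9 = 1/18; these sum to 127/576.
Dividing through by the total gives posterior P(jar A | data) = 32/127, P(jar B | data) = 27/127, P(jar C | data) = 36/127, P(jar D | data) = 32/127.
The predictive probability is P(green next | data) = (2/3)(32/127) + (1/4)(27/127) + (1/2)(36/127) + (1/3)(32/127) = 227/508.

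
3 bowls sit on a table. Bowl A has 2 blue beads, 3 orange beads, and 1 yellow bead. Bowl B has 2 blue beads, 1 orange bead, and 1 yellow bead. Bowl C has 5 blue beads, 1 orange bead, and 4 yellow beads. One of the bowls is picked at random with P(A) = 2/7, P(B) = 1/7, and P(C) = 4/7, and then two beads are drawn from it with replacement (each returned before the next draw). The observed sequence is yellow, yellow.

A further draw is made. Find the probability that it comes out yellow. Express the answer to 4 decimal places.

Under each hypothesis, the probability of the observed sequence is: P(data | bowl A) = (1/6)(1/6) = 0.027778; P(data | bowl B) = (1/4)(1/4) = 0.0625; P(data | bowl C) = (4/10)(4/10) = 0.16.
The prior-weighted likelihoods are 2/7 · 0.027778 = 0.0079365, 1/7 · 0.0625 = 0.0089286, 4/7 · 0.16 = 0.091429; summing to 0.10829.
Normalising, the posterior is P(bowl A | data) = 0.073287, P(bowl B | data) = 0.082448, P(bowl C | data) = 0.84427.
The predictive probability is P(yellow next | data) = (1/6)(0.073287) + (1/4)(0.082448) + (2/5)(0.84427) = 0.37053.

0.3705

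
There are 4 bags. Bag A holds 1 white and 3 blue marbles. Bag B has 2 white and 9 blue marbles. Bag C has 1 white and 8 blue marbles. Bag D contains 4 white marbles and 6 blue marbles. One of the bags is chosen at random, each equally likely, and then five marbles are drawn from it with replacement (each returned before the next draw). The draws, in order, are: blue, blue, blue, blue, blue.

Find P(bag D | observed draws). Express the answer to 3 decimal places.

For each hypothesis, P(data | H) works out to: P(data | bag A) = (3/4)(3/4)(3/4)(3/4)(3/4) = 0.2373; P(data | bag B) = (9/11)(9/11)(9/11)(9/11)(9/11) = 0.36665; P(data | bag C) = (8/9)(8/9)(8/9)(8/9)(8/9) = 0.55493; P(data | bag D) = (6/10)(6/10)(6/10)(6/10)(6/10) = 0.07776.
The prior-weighted likelihoods are 1/4 · 0.2373 = 0.059326, 1/4 · 0.36665 = 0.091662, 1/4 · 0.55493 = 0.13873, 1/4 · 0.07776 = 0.01944; these sum to 0.30916.
So P(bag D | data) = (0.01944) / (0.30916) = 0.06288.

0.063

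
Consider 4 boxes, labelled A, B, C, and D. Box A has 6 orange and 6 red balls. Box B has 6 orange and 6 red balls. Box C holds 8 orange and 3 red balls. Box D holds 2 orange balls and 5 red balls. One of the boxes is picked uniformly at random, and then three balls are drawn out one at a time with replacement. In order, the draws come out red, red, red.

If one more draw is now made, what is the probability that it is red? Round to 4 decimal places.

0.6158

Compute the likelihood of the observed sequence for each case: P(data | box A) = (6/12)(6/12)(6/12) = 0.125; P(data | box B) = (6/12)(6/12)(6/12) = 0.125; P(data | box C) = (3/11)(3/11)(3/11) = 0.020285; P(data | box D) = (5/7)(5/7)(5/7) = 0.36443.
Multiplying each by its prior: 1/4 · 0.125 = 0.03125, 1/4 · 0.125 = 0.03125, 1/4 · 0.020285 = 0.0050714, 1/4 · 0.36443 = 0.091108; with total 0.15868.
Normalising, the posterior is P(box A | data) = 0.19694, P(box B | data) = 0.19694, P(box C | data) = 0.03196, P(box D | data) = 0.57416.
The predictive probability is P(red next | data) = (1/2)(0.19694) + (1/2)(0.19694) + (3/11)(0.03196) + (5/7)(0.57416) = 0.61577.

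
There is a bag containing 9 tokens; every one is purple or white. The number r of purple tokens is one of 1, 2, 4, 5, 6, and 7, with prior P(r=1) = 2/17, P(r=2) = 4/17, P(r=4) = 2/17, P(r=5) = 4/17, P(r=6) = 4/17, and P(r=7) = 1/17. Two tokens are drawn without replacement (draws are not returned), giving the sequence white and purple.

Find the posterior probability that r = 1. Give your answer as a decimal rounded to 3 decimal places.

0.058

For each hypothesis, P(data | H) works out to: P(data | r = 1) = (8/9)(1/8) = 1/9; P(data | r = 2) = (7/9)(2/8) = 7/36; P(data | r = 4) = (5/9)(4/8) = 5/18; P(data | r = 5) = (4/9)(5/8) = 5/18; P(data | r = 6) = (3/9)(6/8) = 1/4; P(data | r = 7) = (2/9)(7/8) = 7/36.
Weighting by the prior gives 2/17 · 1/9 = 2/153, 4/17 · 7/36 = 7/153, 2/17 · 5/18 = 5/153, 4/17 · 5/18 = 10/153, 4/17 · 1/4 = 1/17, 1/17 · 7/36 = 7/612; with total 139/612.
Therefore the posterior P(r = 1 | data) = (2/153) / (139/612) = 8/139.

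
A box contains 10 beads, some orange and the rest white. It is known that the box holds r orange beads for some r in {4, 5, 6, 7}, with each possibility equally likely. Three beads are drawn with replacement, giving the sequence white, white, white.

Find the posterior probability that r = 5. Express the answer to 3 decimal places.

0.289

Under each hypothesis, the probability of the observed sequence is: P(data | r = 4) = (6/10)(6/10)(6/10) = 0.216; P(data | r = 5) = (5/10)(5/10)(5/10) = 0.125; P(data | r = 6) = (4/10)(4/10)(4/10) = 0.064; P(data | r = 7) = (3/10)(3/10)(3/10) = 0.027.
Weighting by the prior gives 1/4 · 0.216 = 0.054, 1/4 · 0.125 = 0.03125, 1/4 · 0.064 = 0.016, 1/4 · 0.027 = 0.00675; with total 0.108.
So P(r = 5 | data) = (0.03125) / (0.108) = 0.28935.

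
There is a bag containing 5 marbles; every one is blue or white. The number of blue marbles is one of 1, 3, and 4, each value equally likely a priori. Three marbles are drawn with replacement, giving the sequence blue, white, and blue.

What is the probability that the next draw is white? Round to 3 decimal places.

0.358

Under each hypothesis, the probability of the observed sequence is: P(data | r = 1) = (1/5)(4/5)(1/5) = 4/125; P(data | r = 3) = (3/5)(2/5)(3/5) = 18/125; P(data | r = 4) = (4/5)(1/5)(4/5) = 16/125.
Weighting by the prior gives 1/3 · 4/125 = 4/375, 1/3 · 18/125 = 6/125, 1/3 · 16/125 = 16/375; these sum to 38/375.
Normalising, the posterior is P(r = 1 | data) = 2/19, P(r = 3 | data) = 9/19, P(r = 4 | data) = 8/19.
The predictive probability is P(white next | data) = (4/5)(2/19) + (2/5)(9/19) + (1/5)(8/19) = 34/95.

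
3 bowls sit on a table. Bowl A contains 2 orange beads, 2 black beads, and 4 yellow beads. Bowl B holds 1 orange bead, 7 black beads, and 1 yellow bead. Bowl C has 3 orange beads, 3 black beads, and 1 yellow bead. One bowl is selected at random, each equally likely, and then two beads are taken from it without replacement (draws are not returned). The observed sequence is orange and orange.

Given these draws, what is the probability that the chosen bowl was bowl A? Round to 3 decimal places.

The likelihood of the observed sequence under each hypothesis: P(data | bowl A) = (2/8)(1/7) = 1/28; P(data | bowl B) = (1/9)(0/8) = 0; P(data | bowl C) = (3/7)(2/6) = 1/7.
Multiplying each by its prior: 1/3 · 1/28 = 1/84, 1/3 · 0 = 0, 1/3 · 1/7 = 1/21; summing to 5/84.
Hence P(bowl A | data) = (1/84) / (5/84) = 1/5.

0.200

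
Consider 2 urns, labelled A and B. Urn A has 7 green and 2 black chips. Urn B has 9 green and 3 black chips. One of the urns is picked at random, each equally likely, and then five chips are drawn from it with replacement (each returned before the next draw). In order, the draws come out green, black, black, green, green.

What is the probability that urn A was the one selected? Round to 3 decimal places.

0.468

Compute the likelihood of the observed sequence for each case: P(data | urn A) = (7/9)(2/9)(2/9)(7/9)(7/9) = 0.023235; P(data | urn B) = (9/12)(3/12)(3/12)(9/12)(9/12) = 0.026367.
Weighting by the prior gives 1/2 · 0.023235 = 0.011617, 1/2 · 0.026367 = 0.013184; with total 0.024801.
Therefore the posterior P(urn A | data) = (0.011617) / (0.024801) = 0.46843.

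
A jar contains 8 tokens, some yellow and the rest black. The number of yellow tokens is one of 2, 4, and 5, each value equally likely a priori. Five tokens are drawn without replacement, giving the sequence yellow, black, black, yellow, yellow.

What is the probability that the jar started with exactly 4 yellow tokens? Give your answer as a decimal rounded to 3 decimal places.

0.444

The likelihood of the observed sequence under each hypothesis: P(data | r = 2) = (2/8)(6/7)(5/6)(1/5)(0/4) = 0; P(data | r = 4) = (4/8)(4/7)(3/6)(3/5)(2/4) = 3/70; P(data | r = 5) = (5/8)(3/7)(2/6)(4/5)(3/4) = 3/56.
The prior-weighted likelihoods are 1/3 · 0 = 0, 1/3 · 3/70 = 1/70, 1/3 · 3/56 = 1/56; with total 9/280.
Hence P(r = 4 | data) = (1/70) / (9/280) = 4/9.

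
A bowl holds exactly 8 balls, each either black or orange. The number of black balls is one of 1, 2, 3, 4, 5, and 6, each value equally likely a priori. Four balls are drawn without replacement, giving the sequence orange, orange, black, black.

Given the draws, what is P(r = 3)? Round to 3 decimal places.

Compute the likelihood of the observed sequence for each case: P(data | r = 1) = (7/8)(6/7)(1/6)(0/5) = 0; P(data | r = 2) = (6/8)(5/7)(2/6)(1/5) = 1/28; P(data | r = 3) = (5/8)(4/7)(3/6)(2/5) = 1/14; P(data | r = 4) = (4/8)(3/7)(4/6)(3/5) = 3/35; P(data | r = 5) = (3/8)(2/7)(5/6)(4/5) = 1/14; P(data | r = 6) = (2/8)(1/7)(6/6)(5/5) = 1/28.
Multiplying each by its prior: 1/6 · 0 = 0, 1/6 · 1/28 = 1/168, 1/6 · 1/14 = 1/84, 1/6 · 3/35 = 1/70, 1/6 · 1/14 = 1/84, 1/6 · 1/28 = 1/168; with total 1/20.
Therefore the posterior P(r = 3 | data) = (1/84) / (1/20) = 5/21.

0.238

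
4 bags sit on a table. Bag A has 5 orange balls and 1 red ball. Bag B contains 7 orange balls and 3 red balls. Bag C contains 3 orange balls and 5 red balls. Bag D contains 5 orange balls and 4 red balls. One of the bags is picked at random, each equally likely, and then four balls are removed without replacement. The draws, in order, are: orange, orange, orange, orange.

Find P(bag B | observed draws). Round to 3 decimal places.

0.309

Compute the likelihood of the observed sequence for each case: P(data | bag A) = (5/6)(4/5)(3/4)(2/3) = 1/3; P(data | bag B) = (7/10)(6/9)(5/8)(4/7) = 1/6; P(data | bag C) = (3/8)(2/7)(1/6)(0/5) = 0; P(data | bag D) = (5/9)(4/8)(3/7)(2/6) = 5/126.
Multiplying each by its prior: 1/4 · 1/3 = 1/12, 1/4 · 1/6 = 1/24, 1/4 · 0 = 0, 1/4 · 5/126 = 5/504; summing to 17/126.
By Bayes' rule, P(bag B | data) = (1/24) / (17/126) = 21/68.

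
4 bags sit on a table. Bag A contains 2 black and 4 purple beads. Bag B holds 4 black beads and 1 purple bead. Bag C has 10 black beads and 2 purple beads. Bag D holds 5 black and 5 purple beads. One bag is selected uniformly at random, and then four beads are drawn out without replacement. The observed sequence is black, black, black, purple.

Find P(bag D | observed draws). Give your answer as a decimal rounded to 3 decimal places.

For each hypothesis, P(data | H) works out to: P(data | bag A) = (2/6)(1/5)(0/4) = 0; P(data | bag B) = (4/5)(3/4)(2/3)(1/2) = 0.2; P(data | bag C) = (10/12)(9/11)(8/10)(2/9) = 0.12121; P(data | bag D) = (5/10)(4/9)(3/8)(5/7) = 0.059524.
The prior-weighted likelihoods are 1/4 · 0 = 0, 1/4 · 0.2 = 0.05, 1/4 · 0.12121 = 0.030303, 1/4 · 0.059524 = 0.014881; summing to 0.095184.
Therefore the posterior P(bag D | data) = (0.014881) / (0.095184) = 0.15634.

0.156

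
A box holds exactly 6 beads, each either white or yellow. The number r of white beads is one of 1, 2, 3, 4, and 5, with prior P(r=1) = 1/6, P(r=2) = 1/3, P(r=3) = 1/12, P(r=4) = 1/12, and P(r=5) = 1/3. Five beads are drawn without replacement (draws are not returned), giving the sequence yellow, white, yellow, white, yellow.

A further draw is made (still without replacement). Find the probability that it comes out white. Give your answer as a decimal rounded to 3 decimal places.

Compute the likelihood of the observed sequence for each case: P(data | r = 1) = (5/6)(1/5)(4/4)(0/3) = 0; P(data | r = 2) = (4/6)(2/5)(3/4)(1/3)(2/2) = 1/15; P(data | r = 3) = (3/6)(3/5)(2/4)(2/3)(1/2) = 1/20; P(data | r = 4) = (2/6)(4/5)(1/4)(3/3)(0/2) = 0; P(data | r = 5) = (1/6)(5/5)(0/4) = 0.
Multiplying each by its prior: 1/6 · 0 = 0, 1/3 · 1/15 = 1/45, 1/12 · 1/20 = 1/240, 1/12 · 0 = 0, 1/3 · 0 = 0; these sum to 19/720.
Normalising, the posterior is P(r = 1 | data) = 0, P(r = 2 | data) = 16/19, P(r = 3 | data) = 3/19, P(r = 4 | data) = 0, P(r = 5 | data) = 0.
So P(white next | data) = Σ P(white next | H) P(H | data) = (0)(16/19) + (1)(3/19) = 3/19.

0.158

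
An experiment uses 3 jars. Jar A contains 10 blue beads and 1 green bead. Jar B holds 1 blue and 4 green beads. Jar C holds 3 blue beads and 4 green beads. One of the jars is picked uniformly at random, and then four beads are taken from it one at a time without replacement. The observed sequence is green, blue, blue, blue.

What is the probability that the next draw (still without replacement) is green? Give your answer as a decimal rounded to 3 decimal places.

0.239

Compute the likelihood of the observed sequence for each case: P(data | jar A) = (1/11)(10/10)(9/9)(8/8) = 0.090909; P(data | jar B) = (4/5)(1/4)(0/3) = 0; P(data | jar C) = (4/7)(3/6)(2/5)(1/4) = 0.028571.
Multiplying each by its prior: 1/3 · 0.090909 = 0.030303, 1/3 · 0 = 0, 1/3 · 0.028571 = 0.0095238; with total 0.039827.
The posterior is then P(jar A | data) = 0.76087, P(jar B | data) = 0, P(jar C | data) = 0.23913.
So P(green next | data) = Σ P(green next | H) P(H | data) = (0)(0.76087) + (1)(0.23913) = 0.23913.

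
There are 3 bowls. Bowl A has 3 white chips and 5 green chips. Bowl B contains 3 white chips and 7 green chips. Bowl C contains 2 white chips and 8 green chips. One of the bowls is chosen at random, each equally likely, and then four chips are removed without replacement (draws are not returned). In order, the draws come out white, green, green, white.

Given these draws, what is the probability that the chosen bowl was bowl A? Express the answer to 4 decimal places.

0.4972

The likelihood of the observed sequence under each hypothesis: P(data | bowl A) = (3/8)(5/7)(4/6)(2/5) = 0.071429; P(data | bowl B) = (3/10)(7/9)(6/8)(2/7) = 0.05; P(data | bowl C) = (2/10)(8/9)(7/8)(1/7) = 0.022222.
The prior-weighted likelihoods are 1/3 · 0.071429 = 0.02381, 1/3 · 0.05 = 0.016667, 1/3 · 0.022222 = 0.0074074; these sum to 0.047884.
Hence P(bowl A | data) = (0.02381) / (0.047884) = 0.49724.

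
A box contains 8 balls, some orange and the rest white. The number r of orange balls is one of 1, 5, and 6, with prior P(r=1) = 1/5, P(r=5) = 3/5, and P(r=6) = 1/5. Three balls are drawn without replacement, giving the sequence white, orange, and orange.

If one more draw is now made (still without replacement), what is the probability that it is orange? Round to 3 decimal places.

0.650

Under each hypothesis, the probability of the observed sequence is: P(data | r = 1) = (7/8)(1/7)(0/6) = 0; P(data | r = 5) = (3/8)(5/7)(4/6) = 5/28; P(data | r = 6) = (2/8)(6/7)(5/6) = 5/28.
The prior-weighted likelihoods are 1/5 · 0 = 0, 3/5 · 5/28 = 3/28, 1/5 · 5/28 = 1/28; these sum to 1/7.
Dividing through by the total gives posterior P(r = 1 | data) = 0, P(r = 5 | data) = 3/4, P(r = 6 | data) = 1/4.
Averaging over the posterior, P(orange next | data) = (3/5)(3/4) + (4/5)(1/4) = 13/20.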